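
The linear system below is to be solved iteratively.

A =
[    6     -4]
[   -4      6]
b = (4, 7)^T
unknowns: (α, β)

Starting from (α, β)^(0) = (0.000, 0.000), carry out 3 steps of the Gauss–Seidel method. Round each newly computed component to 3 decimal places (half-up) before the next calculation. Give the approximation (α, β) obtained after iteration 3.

(2.218, 2.645)

Iteration 1:
  α = (4 - (-4)·0.000) / (6) = 0.667
  β = (7 - (-4)·0.667) / (6) = 1.611
Iteration 2:
  α = (4 - (-4)·1.611) / (6) = 1.741
  β = (7 - (-4)·1.741) / (6) = 2.327
Iteration 3:
  α = (4 - (-4)·2.327) / (6) = 2.218
  β = (7 - (-4)·2.218) / (6) = 2.645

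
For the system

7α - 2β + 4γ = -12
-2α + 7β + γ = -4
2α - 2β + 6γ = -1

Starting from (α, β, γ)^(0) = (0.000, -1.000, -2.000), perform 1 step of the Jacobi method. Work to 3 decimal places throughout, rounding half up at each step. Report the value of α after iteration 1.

Iteration 1:
  α = (-12 - (-2)·-1.000 - (4)·-2.000) / (7) = -0.857
  β = (-4 - (-2)·0.000 - (1)·-2.000) / (7) = -0.286
  γ = (-1 - (2)·0.000 - (-2)·-1.000) / (6) = -0.500

-0.857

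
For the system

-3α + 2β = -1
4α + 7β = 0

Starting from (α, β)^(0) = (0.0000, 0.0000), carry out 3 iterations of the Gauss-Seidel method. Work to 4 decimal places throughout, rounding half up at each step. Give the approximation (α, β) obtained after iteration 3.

(0.2547, -0.1455)

Iteration 1:
  α = (-1 - (2)·0.0000) / (-3) = 0.3333
  β = (0 - (4)·0.3333) / (7) = -0.1905
Iteration 2:
  α = (-1 - (2)·-0.1905) / (-3) = 0.2063
  β = (0 - (4)·0.2063) / (7) = -0.1179
Iteration 3:
  α = (-1 - (2)·-0.1179) / (-3) = 0.2547
  β = (0 - (4)·0.2547) / (7) = -0.1455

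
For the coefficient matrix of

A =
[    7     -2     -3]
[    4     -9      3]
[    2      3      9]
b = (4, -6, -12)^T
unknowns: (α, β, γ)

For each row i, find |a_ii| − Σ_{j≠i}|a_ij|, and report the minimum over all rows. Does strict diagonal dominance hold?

row 1: |7| − (2+3) = 2
row 2: |-9| − (4+3) = 2
row 3: |9| − (2+3) = 4
minimum over rows = 2 → strictly diagonally dominant (convergence guaranteed)

2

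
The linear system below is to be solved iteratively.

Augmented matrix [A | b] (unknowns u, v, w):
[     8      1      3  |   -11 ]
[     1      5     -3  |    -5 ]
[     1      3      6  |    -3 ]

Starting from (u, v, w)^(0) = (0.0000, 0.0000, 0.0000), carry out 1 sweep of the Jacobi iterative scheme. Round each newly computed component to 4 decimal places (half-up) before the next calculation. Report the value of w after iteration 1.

Iteration 1:
  u = (-11 - (1)·0.0000 - (3)·0.0000) / (8) = -1.3750
  v = (-5 - (1)·0.0000 - (-3)·0.0000) / (5) = -1.0000
  w = (-3 - (1)·0.0000 - (3)·0.0000) / (6) = -0.5000

-0.5000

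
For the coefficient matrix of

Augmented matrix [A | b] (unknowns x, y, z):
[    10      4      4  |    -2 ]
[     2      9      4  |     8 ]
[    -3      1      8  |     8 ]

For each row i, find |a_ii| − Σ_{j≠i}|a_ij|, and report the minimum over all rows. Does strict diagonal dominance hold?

row 1: |10| − (4+4) = 2
row 2: |9| − (2+4) = 3
row 3: |8| − (3+1) = 4
minimum over rows = 2 → strictly diagonally dominant (convergence guaranteed)

2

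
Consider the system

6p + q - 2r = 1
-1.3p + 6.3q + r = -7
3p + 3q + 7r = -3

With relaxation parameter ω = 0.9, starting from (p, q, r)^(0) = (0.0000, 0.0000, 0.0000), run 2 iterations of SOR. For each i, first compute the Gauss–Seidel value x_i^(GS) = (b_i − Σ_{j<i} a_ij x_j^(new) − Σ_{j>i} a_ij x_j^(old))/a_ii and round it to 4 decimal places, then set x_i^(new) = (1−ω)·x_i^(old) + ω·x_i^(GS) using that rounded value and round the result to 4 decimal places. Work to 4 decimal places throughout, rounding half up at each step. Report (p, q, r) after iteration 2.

Iteration 1:
  p: GS value = (1 - (1)·0.0000 - (-2)·0.0000) / (6) = 0.1667;  p ← (1−ω)·0.0000 + ω·0.1667 = 0.1500
  q: GS value = (-7 - (-1.3)·0.1500 - (1)·0.0000) / (6.3) = -1.0802;  q ← (1−ω)·0.0000 + ω·-1.0802 = -0.9722
  r: GS value = (-3 - (3)·0.1500 - (3)·-0.9722) / (7) = -0.0762;  r ← (1−ω)·0.0000 + ω·-0.0762 = -0.0686
Iteration 2:
  p: GS value = (1 - (1)·-0.9722 - (-2)·-0.0686) / (6) = 0.3058;  p ← (1−ω)·0.1500 + ω·0.3058 = 0.2902
  q: GS value = (-7 - (-1.3)·0.2902 - (1)·-0.0686) / (6.3) = -1.0403;  q ← (1−ω)·-0.9722 + ω·-1.0403 = -1.0335
  r: GS value = (-3 - (3)·0.2902 - (3)·-1.0335) / (7) = -0.1100;  r ← (1−ω)·-0.0686 + ω·-0.1100 = -0.1059

(0.2902, -1.0335, -0.1059)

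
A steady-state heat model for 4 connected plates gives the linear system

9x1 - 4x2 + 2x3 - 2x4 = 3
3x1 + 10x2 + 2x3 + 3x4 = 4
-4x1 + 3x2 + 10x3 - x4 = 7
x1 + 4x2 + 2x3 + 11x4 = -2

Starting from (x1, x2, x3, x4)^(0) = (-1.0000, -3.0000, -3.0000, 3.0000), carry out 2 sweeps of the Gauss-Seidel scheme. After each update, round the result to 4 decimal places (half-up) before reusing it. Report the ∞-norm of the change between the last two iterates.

Iteration 1:
  x1 = (3 - (-4)·-3.0000 - (2)·-3.0000 - (-2)·3.0000) / (9) = 0.3333
  x2 = (4 - (3)·0.3333 - (2)·-3.0000 - (3)·3.0000) / (10) = 0.0000
  x3 = (7 - (-4)·0.3333 - (3)·0.0000 - (-1)·3.0000) / (10) = 1.1333
  x4 = (-2 - (1)·0.3333 - (4)·0.0000 - (2)·1.1333) / (11) = -0.4182
Iteration 2:
  x1 = (3 - (-4)·0.0000 - (2)·1.1333 - (-2)·-0.4182) / (9) = -0.0114
  x2 = (4 - (3)·-0.0114 - (2)·1.1333 - (3)·-0.4182) / (10) = 0.3022
  x3 = (7 - (-4)·-0.0114 - (3)·0.3022 - (-1)·-0.4182) / (10) = 0.5630
  x4 = (-2 - (1)·-0.0114 - (4)·0.3022 - (2)·0.5630) / (11) = -0.3930
Change: (-0.3447, 0.3022, -0.5703, 0.0252) → max |·| = 0.5703

0.5703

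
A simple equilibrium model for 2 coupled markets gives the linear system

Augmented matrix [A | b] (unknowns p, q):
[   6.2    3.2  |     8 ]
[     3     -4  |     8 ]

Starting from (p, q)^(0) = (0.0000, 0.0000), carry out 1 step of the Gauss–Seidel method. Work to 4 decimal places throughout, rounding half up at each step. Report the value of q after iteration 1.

-1.0323

Iteration 1:
  p = (8 - (3.2)·0.0000) / (6.2) = 1.2903
  q = (8 - (3)·1.2903) / (-4) = -1.0323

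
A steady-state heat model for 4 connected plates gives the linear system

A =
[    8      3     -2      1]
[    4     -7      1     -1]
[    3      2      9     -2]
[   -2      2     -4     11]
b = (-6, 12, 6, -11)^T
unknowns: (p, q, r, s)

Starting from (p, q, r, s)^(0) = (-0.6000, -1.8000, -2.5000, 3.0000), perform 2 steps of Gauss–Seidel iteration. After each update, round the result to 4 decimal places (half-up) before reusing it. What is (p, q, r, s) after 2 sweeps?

(0.9841, -0.8454, 0.5793, -0.4567)

Iteration 1:
  p = (-6 - (3)·-1.8000 - (-2)·-2.5000 - (1)·3.0000) / (8) = -1.0750
  q = (12 - (4)·-1.0750 - (1)·-2.5000 - (-1)·3.0000) / (-7) = -3.1143
  r = (6 - (3)·-1.0750 - (2)·-3.1143 - (-2)·3.0000) / (9) = 2.3837
  s = (-11 - (-2)·-1.0750 - (2)·-3.1143 - (-4)·2.3837) / (11) = 0.2376
Iteration 2:
  p = (-6 - (3)·-3.1143 - (-2)·2.3837 - (1)·0.2376) / (8) = 0.9841
  q = (12 - (4)·0.9841 - (1)·2.3837 - (-1)·0.2376) / (-7) = -0.8454
  r = (6 - (3)·0.9841 - (2)·-0.8454 - (-2)·0.2376) / (9) = 0.5793
  s = (-11 - (-2)·0.9841 - (2)·-0.8454 - (-4)·0.5793) / (11) = -0.4567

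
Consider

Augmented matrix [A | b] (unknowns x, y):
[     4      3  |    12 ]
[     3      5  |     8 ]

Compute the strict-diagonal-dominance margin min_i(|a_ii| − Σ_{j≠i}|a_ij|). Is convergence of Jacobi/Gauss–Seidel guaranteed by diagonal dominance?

row 1: |4| − (3) = 1
row 2: |5| − (3) = 2
minimum over rows = 1 → strictly diagonally dominant (convergence guaranteed)

1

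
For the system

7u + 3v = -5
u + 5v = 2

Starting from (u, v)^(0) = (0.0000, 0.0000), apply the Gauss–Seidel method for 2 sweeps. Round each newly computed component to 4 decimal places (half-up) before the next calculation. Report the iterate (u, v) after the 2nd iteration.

(-0.9470, 0.5894)

Iteration 1:
  u = (-5 - (3)·0.0000) / (7) = -0.7143
  v = (2 - (1)·-0.7143) / (5) = 0.5429
Iteration 2:
  u = (-5 - (3)·0.5429) / (7) = -0.9470
  v = (2 - (1)·-0.9470) / (5) = 0.5894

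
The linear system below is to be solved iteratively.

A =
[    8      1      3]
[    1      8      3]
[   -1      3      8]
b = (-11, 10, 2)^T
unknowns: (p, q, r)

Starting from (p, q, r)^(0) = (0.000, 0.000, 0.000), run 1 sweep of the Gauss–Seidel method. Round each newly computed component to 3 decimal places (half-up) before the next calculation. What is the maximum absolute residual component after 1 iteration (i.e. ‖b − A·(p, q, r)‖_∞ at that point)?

1.364

Iteration 1:
  p = (-11 - (1)·0.000 - (3)·0.000) / (8) = -1.375
  q = (10 - (1)·-1.375 - (3)·0.000) / (8) = 1.422
  r = (2 - (-1)·-1.375 - (3)·1.422) / (8) = -0.455
Residual b − A·x = (-0.057, 1.364, -0.001); ∞-norm = 1.364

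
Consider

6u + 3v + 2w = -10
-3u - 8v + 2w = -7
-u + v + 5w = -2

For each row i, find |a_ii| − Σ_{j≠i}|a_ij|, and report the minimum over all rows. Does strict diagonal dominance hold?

row 1: |6| − (3+2) = 1
row 2: |-8| − (3+2) = 3
row 3: |5| − (1+1) = 3
minimum over rows = 1 → strictly diagonally dominant (convergence guaranteed)

1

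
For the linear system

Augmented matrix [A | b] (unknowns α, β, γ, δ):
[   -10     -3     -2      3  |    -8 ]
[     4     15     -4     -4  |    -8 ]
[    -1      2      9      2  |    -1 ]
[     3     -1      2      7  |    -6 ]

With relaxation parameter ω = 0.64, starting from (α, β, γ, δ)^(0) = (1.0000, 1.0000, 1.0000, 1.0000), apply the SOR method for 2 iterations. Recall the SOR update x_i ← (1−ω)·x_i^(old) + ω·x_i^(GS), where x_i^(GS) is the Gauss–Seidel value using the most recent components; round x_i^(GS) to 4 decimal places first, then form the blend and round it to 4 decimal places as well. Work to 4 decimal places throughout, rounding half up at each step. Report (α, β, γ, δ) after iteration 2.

Iteration 1:
  α: GS value = (-8 - (-3)·1.0000 - (-2)·1.0000 - (3)·1.0000) / (-10) = 0.6000;  α ← (1−ω)·1.0000 + ω·0.6000 = 0.7440
  β: GS value = (-8 - (4)·0.7440 - (-4)·1.0000 - (-4)·1.0000) / (15) = -0.1984;  β ← (1−ω)·1.0000 + ω·-0.1984 = 0.2330
  γ: GS value = (-1 - (-1)·0.7440 - (2)·0.2330 - (2)·1.0000) / (9) = -0.3024;  γ ← (1−ω)·1.0000 + ω·-0.3024 = 0.1665
  δ: GS value = (-6 - (3)·0.7440 - (-1)·0.2330 - (2)·0.1665) / (7) = -1.1903;  δ ← (1−ω)·1.0000 + ω·-1.1903 = -0.4018
Iteration 2:
  α: GS value = (-8 - (-3)·0.2330 - (-2)·0.1665 - (3)·-0.4018) / (-10) = 0.5763;  α ← (1−ω)·0.7440 + ω·0.5763 = 0.6367
  β: GS value = (-8 - (4)·0.6367 - (-4)·0.1665 - (-4)·-0.4018) / (15) = -0.7659;  β ← (1−ω)·0.2330 + ω·-0.7659 = -0.4063
  γ: GS value = (-1 - (-1)·0.6367 - (2)·-0.4063 - (2)·-0.4018) / (9) = 0.1392;  γ ← (1−ω)·0.1665 + ω·0.1392 = 0.1490
  δ: GS value = (-6 - (3)·0.6367 - (-1)·-0.4063 - (2)·0.1490) / (7) = -1.2306;  δ ← (1−ω)·-0.4018 + ω·-1.2306 = -0.9322

(0.6367, -0.4063, 0.1490, -0.9322)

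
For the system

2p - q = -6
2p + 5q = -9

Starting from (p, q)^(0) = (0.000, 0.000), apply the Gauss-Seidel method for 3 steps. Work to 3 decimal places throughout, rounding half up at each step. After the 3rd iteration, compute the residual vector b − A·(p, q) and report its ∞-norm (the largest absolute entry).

Iteration 1:
  p = (-6 - (-1)·0.000) / (2) = -3.000
  q = (-9 - (2)·-3.000) / (5) = -0.600
Iteration 2:
  p = (-6 - (-1)·-0.600) / (2) = -3.300
  q = (-9 - (2)·-3.300) / (5) = -0.480
Iteration 3:
  p = (-6 - (-1)·-0.480) / (2) = -3.240
  q = (-9 - (2)·-3.240) / (5) = -0.504
Residual b − A·x = (-0.024, 0.000); ∞-norm = 0.024

0.024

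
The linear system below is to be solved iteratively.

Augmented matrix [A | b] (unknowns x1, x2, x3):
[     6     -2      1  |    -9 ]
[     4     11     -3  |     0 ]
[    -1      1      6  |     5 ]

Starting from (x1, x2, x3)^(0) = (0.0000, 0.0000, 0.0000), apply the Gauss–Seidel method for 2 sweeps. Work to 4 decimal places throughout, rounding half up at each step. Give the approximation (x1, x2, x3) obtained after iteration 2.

Iteration 1:
  x1 = (-9 - (-2)·0.0000 - (1)·0.0000) / (6) = -1.5000
  x2 = (0 - (4)·-1.5000 - (-3)·0.0000) / (11) = 0.5455
  x3 = (5 - (-1)·-1.5000 - (1)·0.5455) / (6) = 0.4924
Iteration 2:
  x1 = (-9 - (-2)·0.5455 - (1)·0.4924) / (6) = -1.4002
  x2 = (0 - (4)·-1.4002 - (-3)·0.4924) / (11) = 0.6435
  x3 = (5 - (-1)·-1.4002 - (1)·0.6435) / (6) = 0.4927

(-1.4002, 0.6435, 0.4927)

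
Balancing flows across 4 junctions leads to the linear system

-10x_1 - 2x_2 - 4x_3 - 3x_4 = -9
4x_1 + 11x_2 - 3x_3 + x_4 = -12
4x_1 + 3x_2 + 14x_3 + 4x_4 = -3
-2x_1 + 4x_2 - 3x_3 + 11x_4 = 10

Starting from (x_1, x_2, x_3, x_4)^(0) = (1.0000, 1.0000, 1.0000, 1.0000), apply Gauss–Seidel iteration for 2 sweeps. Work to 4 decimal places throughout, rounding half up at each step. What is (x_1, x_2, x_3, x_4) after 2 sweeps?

(0.8570, -1.5909, -0.4486, 1.5211)

Iteration 1:
  x_1 = (-9 - (-2)·1.0000 - (-4)·1.0000 - (-3)·1.0000) / (-10) = 0.0000
  x_2 = (-12 - (4)·0.0000 - (-3)·1.0000 - (1)·1.0000) / (11) = -0.9091
  x_3 = (-3 - (4)·0.0000 - (3)·-0.9091 - (4)·1.0000) / (14) = -0.3052
  x_4 = (10 - (-2)·0.0000 - (4)·-0.9091 - (-3)·-0.3052) / (11) = 1.1564
Iteration 2:
  x_1 = (-9 - (-2)·-0.9091 - (-4)·-0.3052 - (-3)·1.1564) / (-10) = 0.8570
  x_2 = (-12 - (4)·0.8570 - (-3)·-0.3052 - (1)·1.1564) / (11) = -1.5909
  x_3 = (-3 - (4)·0.8570 - (3)·-1.5909 - (4)·1.1564) / (14) = -0.4486
  x_4 = (10 - (-2)·0.8570 - (4)·-1.5909 - (-3)·-0.4486) / (11) = 1.5211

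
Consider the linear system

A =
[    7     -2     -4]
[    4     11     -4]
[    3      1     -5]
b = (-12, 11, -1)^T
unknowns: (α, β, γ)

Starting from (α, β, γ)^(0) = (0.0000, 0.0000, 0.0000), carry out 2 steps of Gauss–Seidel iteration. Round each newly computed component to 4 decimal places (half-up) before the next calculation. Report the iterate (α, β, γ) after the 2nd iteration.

(-1.5384, 1.3762, -0.4478)

Iteration 1:
  α = (-12 - (-2)·0.0000 - (-4)·0.0000) / (7) = -1.7143
  β = (11 - (4)·-1.7143 - (-4)·0.0000) / (11) = 1.6234
  γ = (-1 - (3)·-1.7143 - (1)·1.6234) / (-5) = -0.5039
Iteration 2:
  α = (-12 - (-2)·1.6234 - (-4)·-0.5039) / (7) = -1.5384
  β = (11 - (4)·-1.5384 - (-4)·-0.5039) / (11) = 1.3762
  γ = (-1 - (3)·-1.5384 - (1)·1.3762) / (-5) = -0.4478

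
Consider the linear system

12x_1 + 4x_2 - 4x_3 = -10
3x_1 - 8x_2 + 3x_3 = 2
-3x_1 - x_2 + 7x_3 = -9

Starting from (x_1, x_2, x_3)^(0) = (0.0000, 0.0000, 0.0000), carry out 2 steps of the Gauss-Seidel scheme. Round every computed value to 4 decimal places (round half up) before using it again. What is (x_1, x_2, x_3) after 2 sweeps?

(-1.2202, -1.3538, -2.0021)

Iteration 1:
  x_1 = (-10 - (4)·0.0000 - (-4)·0.0000) / (12) = -0.8333
  x_2 = (2 - (3)·-0.8333 - (3)·0.0000) / (-8) = -0.5625
  x_3 = (-9 - (-3)·-0.8333 - (-1)·-0.5625) / (7) = -1.7232
Iteration 2:
  x_1 = (-10 - (4)·-0.5625 - (-4)·-1.7232) / (12) = -1.2202
  x_2 = (2 - (3)·-1.2202 - (3)·-1.7232) / (-8) = -1.3538
  x_3 = (-9 - (-3)·-1.2202 - (-1)·-1.3538) / (7) = -2.0021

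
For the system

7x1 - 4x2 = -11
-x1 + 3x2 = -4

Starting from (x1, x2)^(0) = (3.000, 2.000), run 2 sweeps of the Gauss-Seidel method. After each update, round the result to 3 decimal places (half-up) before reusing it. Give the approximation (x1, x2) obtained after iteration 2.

Iteration 1:
  x1 = (-11 - (-4)·2.000) / (7) = -0.429
  x2 = (-4 - (-1)·-0.429) / (3) = -1.476
Iteration 2:
  x1 = (-11 - (-4)·-1.476) / (7) = -2.415
  x2 = (-4 - (-1)·-2.415) / (3) = -2.138

(-2.415, -2.138)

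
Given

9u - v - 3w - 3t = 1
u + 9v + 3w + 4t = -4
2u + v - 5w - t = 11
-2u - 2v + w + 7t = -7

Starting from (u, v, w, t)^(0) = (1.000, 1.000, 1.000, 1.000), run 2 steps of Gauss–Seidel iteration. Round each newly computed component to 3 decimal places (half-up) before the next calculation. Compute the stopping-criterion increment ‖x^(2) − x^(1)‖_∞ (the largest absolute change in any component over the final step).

Iteration 1:
  u = (1 - (-1)·1.000 - (-3)·1.000 - (-3)·1.000) / (9) = 0.889
  v = (-4 - (1)·0.889 - (3)·1.000 - (4)·1.000) / (9) = -1.321
  w = (11 - (2)·0.889 - (1)·-1.321 - (-1)·1.000) / (-5) = -2.309
  t = (-7 - (-2)·0.889 - (-2)·-1.321 - (1)·-2.309) / (7) = -0.794
Iteration 2:
  u = (1 - (-1)·-1.321 - (-3)·-2.309 - (-3)·-0.794) / (9) = -1.070
  v = (-4 - (1)·-1.070 - (3)·-2.309 - (4)·-0.794) / (9) = 0.797
  w = (11 - (2)·-1.070 - (1)·0.797 - (-1)·-0.794) / (-5) = -2.310
  t = (-7 - (-2)·-1.070 - (-2)·0.797 - (1)·-2.310) / (7) = -0.748
Change: (-1.959, 2.118, -0.001, 0.046) → max |·| = 2.118

2.118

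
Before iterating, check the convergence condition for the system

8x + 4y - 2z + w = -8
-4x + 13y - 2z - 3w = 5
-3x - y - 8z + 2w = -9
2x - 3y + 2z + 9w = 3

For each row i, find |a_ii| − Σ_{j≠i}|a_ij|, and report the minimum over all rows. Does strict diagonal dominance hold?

row 1: |8| − (4+2+1) = 1
row 2: |13| − (4+2+3) = 4
row 3: |-8| − (3+1+2) = 2
row 4: |9| − (2+3+2) = 2
minimum over rows = 1 → strictly diagonally dominant (convergence guaranteed)

1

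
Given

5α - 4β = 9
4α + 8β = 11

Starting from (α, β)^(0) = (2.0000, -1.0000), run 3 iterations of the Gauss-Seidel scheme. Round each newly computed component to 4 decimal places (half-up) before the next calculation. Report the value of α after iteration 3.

1.9000

Iteration 1:
  α = (9 - (-4)·-1.0000) / (5) = 1.0000
  β = (11 - (4)·1.0000) / (8) = 0.8750
Iteration 2:
  α = (9 - (-4)·0.8750) / (5) = 2.5000
  β = (11 - (4)·2.5000) / (8) = 0.1250
Iteration 3:
  α = (9 - (-4)·0.1250) / (5) = 1.9000
  β = (11 - (4)·1.9000) / (8) = 0.4250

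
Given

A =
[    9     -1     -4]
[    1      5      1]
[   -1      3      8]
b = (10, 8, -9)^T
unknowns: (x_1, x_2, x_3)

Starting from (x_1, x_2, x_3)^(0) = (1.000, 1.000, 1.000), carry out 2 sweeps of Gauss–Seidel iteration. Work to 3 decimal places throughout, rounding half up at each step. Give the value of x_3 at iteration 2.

-1.695

Iteration 1:
  x_1 = (10 - (-1)·1.000 - (-4)·1.000) / (9) = 1.667
  x_2 = (8 - (1)·1.667 - (1)·1.000) / (5) = 1.067
  x_3 = (-9 - (-1)·1.667 - (3)·1.067) / (8) = -1.317
Iteration 2:
  x_1 = (10 - (-1)·1.067 - (-4)·-1.317) / (9) = 0.644
  x_2 = (8 - (1)·0.644 - (1)·-1.317) / (5) = 1.735
  x_3 = (-9 - (-1)·0.644 - (3)·1.735) / (8) = -1.695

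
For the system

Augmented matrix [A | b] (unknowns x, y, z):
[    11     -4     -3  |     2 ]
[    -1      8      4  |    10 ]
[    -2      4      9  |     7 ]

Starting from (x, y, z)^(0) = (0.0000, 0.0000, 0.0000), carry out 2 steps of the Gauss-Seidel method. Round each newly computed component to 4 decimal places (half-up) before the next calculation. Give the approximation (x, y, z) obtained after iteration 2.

(0.7135, 1.2129, 0.3973)

Iteration 1:
  x = (2 - (-4)·0.0000 - (-3)·0.0000) / (11) = 0.1818
  y = (10 - (-1)·0.1818 - (4)·0.0000) / (8) = 1.2727
  z = (7 - (-2)·0.1818 - (4)·1.2727) / (9) = 0.2525
Iteration 2:
  x = (2 - (-4)·1.2727 - (-3)·0.2525) / (11) = 0.7135
  y = (10 - (-1)·0.7135 - (4)·0.2525) / (8) = 1.2129
  z = (7 - (-2)·0.7135 - (4)·1.2129) / (9) = 0.3973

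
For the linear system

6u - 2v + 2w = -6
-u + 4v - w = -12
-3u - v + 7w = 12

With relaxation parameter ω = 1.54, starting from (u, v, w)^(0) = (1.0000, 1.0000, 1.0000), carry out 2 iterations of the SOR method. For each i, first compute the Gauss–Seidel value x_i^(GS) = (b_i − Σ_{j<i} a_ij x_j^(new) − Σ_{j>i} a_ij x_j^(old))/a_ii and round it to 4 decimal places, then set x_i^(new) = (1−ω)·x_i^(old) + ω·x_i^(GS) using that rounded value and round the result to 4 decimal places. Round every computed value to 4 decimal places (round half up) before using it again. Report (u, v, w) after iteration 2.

Iteration 1:
  u: GS value = (-6 - (-2)·1.0000 - (2)·1.0000) / (6) = -1.0000;  u ← (1−ω)·1.0000 + ω·-1.0000 = -2.0800
  v: GS value = (-12 - (-1)·-2.0800 - (-1)·1.0000) / (4) = -3.2700;  v ← (1−ω)·1.0000 + ω·-3.2700 = -5.5758
  w: GS value = (12 - (-3)·-2.0800 - (-1)·-5.5758) / (7) = 0.0263;  w ← (1−ω)·1.0000 + ω·0.0263 = -0.4995
Iteration 2:
  u: GS value = (-6 - (-2)·-5.5758 - (2)·-0.4995) / (6) = -2.6921;  u ← (1−ω)·-2.0800 + ω·-2.6921 = -3.0226
  v: GS value = (-12 - (-1)·-3.0226 - (-1)·-0.4995) / (4) = -3.8805;  v ← (1−ω)·-5.5758 + ω·-3.8805 = -2.9650
  w: GS value = (12 - (-3)·-3.0226 - (-1)·-2.9650) / (7) = -0.0047;  w ← (1−ω)·-0.4995 + ω·-0.0047 = 0.2625

(-3.0226, -2.9650, 0.2625)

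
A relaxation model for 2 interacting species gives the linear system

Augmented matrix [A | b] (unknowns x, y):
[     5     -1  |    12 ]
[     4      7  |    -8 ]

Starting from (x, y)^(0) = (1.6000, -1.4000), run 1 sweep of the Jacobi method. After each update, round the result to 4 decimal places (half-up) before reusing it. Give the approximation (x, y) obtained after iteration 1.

(2.1200, -2.0571)

Iteration 1:
  x = (12 - (-1)·-1.4000) / (5) = 2.1200
  y = (-8 - (4)·1.6000) / (7) = -2.0571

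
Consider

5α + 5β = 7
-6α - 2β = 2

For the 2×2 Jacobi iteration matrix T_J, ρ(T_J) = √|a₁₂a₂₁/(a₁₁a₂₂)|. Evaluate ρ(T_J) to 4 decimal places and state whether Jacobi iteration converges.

1.7321

a₁₂a₂₁/(a₁₁a₂₂) = (5)·(-6) / ((5)·(-2)) = 3.000000
ρ = √|3.000000| = √3.000000 = 1.7321
ρ > 1, so Jacobi diverges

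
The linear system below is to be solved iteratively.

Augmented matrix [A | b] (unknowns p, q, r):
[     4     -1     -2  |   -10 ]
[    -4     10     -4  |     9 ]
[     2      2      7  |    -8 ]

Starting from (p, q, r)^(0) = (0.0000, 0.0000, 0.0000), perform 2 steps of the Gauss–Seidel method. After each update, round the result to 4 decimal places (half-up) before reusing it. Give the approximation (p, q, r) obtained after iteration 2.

Iteration 1:
  p = (-10 - (-1)·0.0000 - (-2)·0.0000) / (4) = -2.5000
  q = (9 - (-4)·-2.5000 - (-4)·0.0000) / (10) = -0.1000
  r = (-8 - (2)·-2.5000 - (2)·-0.1000) / (7) = -0.4000
Iteration 2:
  p = (-10 - (-1)·-0.1000 - (-2)·-0.4000) / (4) = -2.7250
  q = (9 - (-4)·-2.7250 - (-4)·-0.4000) / (10) = -0.3500
  r = (-8 - (2)·-2.7250 - (2)·-0.3500) / (7) = -0.2643

(-2.7250, -0.3500, -0.2643)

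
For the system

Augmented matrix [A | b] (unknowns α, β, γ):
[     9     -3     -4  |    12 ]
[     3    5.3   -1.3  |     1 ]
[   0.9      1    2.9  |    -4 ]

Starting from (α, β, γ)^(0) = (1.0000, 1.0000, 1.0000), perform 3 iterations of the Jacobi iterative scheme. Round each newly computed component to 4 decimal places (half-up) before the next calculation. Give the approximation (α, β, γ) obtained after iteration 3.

(-0.0524, -0.5171, -0.9798)

Iteration 1:
  α = (12 - (-3)·1.0000 - (-4)·1.0000) / (9) = 2.1111
  β = (1 - (3)·1.0000 - (-1.3)·1.0000) / (5.3) = -0.1321
  γ = (-4 - (0.9)·1.0000 - (1)·1.0000) / (2.9) = -2.0345
Iteration 2:
  α = (12 - (-3)·-0.1321 - (-4)·-2.0345) / (9) = 0.3851
  β = (1 - (3)·2.1111 - (-1.3)·-2.0345) / (5.3) = -1.5053
  γ = (-4 - (0.9)·2.1111 - (1)·-0.1321) / (2.9) = -1.9889
Iteration 3:
  α = (12 - (-3)·-1.5053 - (-4)·-1.9889) / (9) = -0.0524
  β = (1 - (3)·0.3851 - (-1.3)·-1.9889) / (5.3) = -0.5171
  γ = (-4 - (0.9)·0.3851 - (1)·-1.5053) / (2.9) = -0.9798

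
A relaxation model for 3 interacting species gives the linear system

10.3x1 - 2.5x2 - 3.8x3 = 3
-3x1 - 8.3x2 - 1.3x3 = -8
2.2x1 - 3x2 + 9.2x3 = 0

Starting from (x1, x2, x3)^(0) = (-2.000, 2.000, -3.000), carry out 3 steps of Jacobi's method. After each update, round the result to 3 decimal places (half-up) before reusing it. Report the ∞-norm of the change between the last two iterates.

0.781

Iteration 1:
  x1 = (3 - (-2.5)·2.000 - (-3.8)·-3.000) / (10.3) = -0.330
  x2 = (-8 - (-3)·-2.000 - (-1.3)·-3.000) / (-8.3) = 2.157
  x3 = (0 - (2.2)·-2.000 - (-3)·2.000) / (9.2) = 1.130
Iteration 2:
  x1 = (3 - (-2.5)·2.157 - (-3.8)·1.130) / (10.3) = 1.232
  x2 = (-8 - (-3)·-0.330 - (-1.3)·1.130) / (-8.3) = 0.906
  x3 = (0 - (2.2)·-0.330 - (-3)·2.157) / (9.2) = 0.782
Iteration 3:
  x1 = (3 - (-2.5)·0.906 - (-3.8)·0.782) / (10.3) = 0.800
  x2 = (-8 - (-3)·1.232 - (-1.3)·0.782) / (-8.3) = 0.396
  x3 = (0 - (2.2)·1.232 - (-3)·0.906) / (9.2) = 0.001
Change: (-0.432, -0.510, -0.781) → max |·| = 0.781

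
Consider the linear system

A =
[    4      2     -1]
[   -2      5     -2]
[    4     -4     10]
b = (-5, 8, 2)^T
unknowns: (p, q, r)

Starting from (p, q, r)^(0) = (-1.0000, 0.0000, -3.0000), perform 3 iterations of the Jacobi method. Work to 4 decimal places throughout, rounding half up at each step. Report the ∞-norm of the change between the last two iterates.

0.5200

Iteration 1:
  p = (-5 - (2)·0.0000 - (-1)·-3.0000) / (4) = -2.0000
  q = (8 - (-2)·-1.0000 - (-2)·-3.0000) / (5) = 0.0000
  r = (2 - (4)·-1.0000 - (-4)·0.0000) / (10) = 0.6000
Iteration 2:
  p = (-5 - (2)·0.0000 - (-1)·0.6000) / (4) = -1.1000
  q = (8 - (-2)·-2.0000 - (-2)·0.6000) / (5) = 1.0400
  r = (2 - (4)·-2.0000 - (-4)·0.0000) / (10) = 1.0000
Iteration 3:
  p = (-5 - (2)·1.0400 - (-1)·1.0000) / (4) = -1.5200
  q = (8 - (-2)·-1.1000 - (-2)·1.0000) / (5) = 1.5600
  r = (2 - (4)·-1.1000 - (-4)·1.0400) / (10) = 1.0560
Change: (-0.4200, 0.5200, 0.0560) → max |·| = 0.5200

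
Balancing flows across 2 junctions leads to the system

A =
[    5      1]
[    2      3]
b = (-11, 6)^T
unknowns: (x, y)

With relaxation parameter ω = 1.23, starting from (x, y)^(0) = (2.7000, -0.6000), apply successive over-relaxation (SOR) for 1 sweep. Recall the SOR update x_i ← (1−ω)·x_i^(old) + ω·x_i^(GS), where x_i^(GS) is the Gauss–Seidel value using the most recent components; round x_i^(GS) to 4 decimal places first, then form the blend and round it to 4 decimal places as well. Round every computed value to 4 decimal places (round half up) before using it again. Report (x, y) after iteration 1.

Iteration 1:
  x: GS value = (-11 - (1)·-0.6000) / (5) = -2.0800;  x ← (1−ω)·2.7000 + ω·-2.0800 = -3.1794
  y: GS value = (6 - (2)·-3.1794) / (3) = 4.1196;  y ← (1−ω)·-0.6000 + ω·4.1196 = 5.2051

(-3.1794, 5.2051)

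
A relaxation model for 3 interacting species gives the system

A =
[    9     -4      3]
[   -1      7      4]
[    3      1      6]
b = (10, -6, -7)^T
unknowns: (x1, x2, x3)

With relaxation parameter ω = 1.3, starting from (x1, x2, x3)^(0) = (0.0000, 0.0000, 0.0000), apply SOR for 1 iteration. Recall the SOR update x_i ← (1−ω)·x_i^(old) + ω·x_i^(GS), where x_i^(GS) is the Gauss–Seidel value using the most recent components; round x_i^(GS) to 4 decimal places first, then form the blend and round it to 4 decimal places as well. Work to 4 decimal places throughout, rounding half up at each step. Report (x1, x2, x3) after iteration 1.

(1.4444, -0.8460, -2.2723)

Iteration 1:
  x1: GS value = (10 - (-4)·0.0000 - (3)·0.0000) / (9) = 1.1111;  x1 ← (1−ω)·0.0000 + ω·1.1111 = 1.4444
  x2: GS value = (-6 - (-1)·1.4444 - (4)·0.0000) / (7) = -0.6508;  x2 ← (1−ω)·0.0000 + ω·-0.6508 = -0.8460
  x3: GS value = (-7 - (3)·1.4444 - (1)·-0.8460) / (6) = -1.7479;  x3 ← (1−ω)·0.0000 + ω·-1.7479 = -2.2723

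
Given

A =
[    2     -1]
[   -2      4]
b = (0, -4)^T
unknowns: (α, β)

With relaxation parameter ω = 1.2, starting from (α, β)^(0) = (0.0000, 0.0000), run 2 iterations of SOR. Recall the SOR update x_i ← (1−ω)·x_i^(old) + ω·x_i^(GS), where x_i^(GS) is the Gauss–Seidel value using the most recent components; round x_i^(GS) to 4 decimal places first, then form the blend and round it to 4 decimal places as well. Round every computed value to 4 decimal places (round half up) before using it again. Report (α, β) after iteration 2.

(-0.7200, -1.3920)

Iteration 1:
  α: GS value = (0 - (-1)·0.0000) / (2) = 0.0000;  α ← (1−ω)·0.0000 + ω·0.0000 = 0.0000
  β: GS value = (-4 - (-2)·0.0000) / (4) = -1.0000;  β ← (1−ω)·0.0000 + ω·-1.0000 = -1.2000
Iteration 2:
  α: GS value = (0 - (-1)·-1.2000) / (2) = -0.6000;  α ← (1−ω)·0.0000 + ω·-0.6000 = -0.7200
  β: GS value = (-4 - (-2)·-0.7200) / (4) = -1.3600;  β ← (1−ω)·-1.2000 + ω·-1.3600 = -1.3920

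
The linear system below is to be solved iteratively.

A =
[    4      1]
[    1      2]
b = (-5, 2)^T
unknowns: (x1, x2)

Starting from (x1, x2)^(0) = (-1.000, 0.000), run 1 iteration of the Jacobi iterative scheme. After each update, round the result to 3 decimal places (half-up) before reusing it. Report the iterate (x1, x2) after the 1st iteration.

Iteration 1:
  x1 = (-5 - (1)·0.000) / (4) = -1.250
  x2 = (2 - (1)·-1.000) / (2) = 1.500

(-1.250, 1.500)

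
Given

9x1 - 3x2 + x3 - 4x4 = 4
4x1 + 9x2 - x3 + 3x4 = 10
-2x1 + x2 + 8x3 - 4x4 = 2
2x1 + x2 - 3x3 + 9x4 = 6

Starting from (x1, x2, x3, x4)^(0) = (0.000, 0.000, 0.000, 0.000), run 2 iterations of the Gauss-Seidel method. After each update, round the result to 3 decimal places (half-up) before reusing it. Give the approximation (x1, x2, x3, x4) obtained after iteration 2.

(0.966, 0.526, 0.700, 0.627)

Iteration 1:
  x1 = (4 - (-3)·0.000 - (1)·0.000 - (-4)·0.000) / (9) = 0.444
  x2 = (10 - (4)·0.444 - (-1)·0.000 - (3)·0.000) / (9) = 0.914
  x3 = (2 - (-2)·0.444 - (1)·0.914 - (-4)·0.000) / (8) = 0.247
  x4 = (6 - (2)·0.444 - (1)·0.914 - (-3)·0.247) / (9) = 0.549
Iteration 2:
  x1 = (4 - (-3)·0.914 - (1)·0.247 - (-4)·0.549) / (9) = 0.966
  x2 = (10 - (4)·0.966 - (-1)·0.247 - (3)·0.549) / (9) = 0.526
  x3 = (2 - (-2)·0.966 - (1)·0.526 - (-4)·0.549) / (8) = 0.700
  x4 = (6 - (2)·0.966 - (1)·0.526 - (-3)·0.700) / (9) = 0.627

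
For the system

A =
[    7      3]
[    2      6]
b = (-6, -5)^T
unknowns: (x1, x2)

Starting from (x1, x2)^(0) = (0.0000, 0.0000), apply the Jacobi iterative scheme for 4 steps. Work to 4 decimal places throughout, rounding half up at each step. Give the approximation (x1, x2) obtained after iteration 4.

Iteration 1:
  x1 = (-6 - (3)·0.0000) / (7) = -0.8571
  x2 = (-5 - (2)·0.0000) / (6) = -0.8333
Iteration 2:
  x1 = (-6 - (3)·-0.8333) / (7) = -0.5000
  x2 = (-5 - (2)·-0.8571) / (6) = -0.5476
Iteration 3:
  x1 = (-6 - (3)·-0.5476) / (7) = -0.6225
  x2 = (-5 - (2)·-0.5000) / (6) = -0.6667
Iteration 4:
  x1 = (-6 - (3)·-0.6667) / (7) = -0.5714
  x2 = (-5 - (2)·-0.6225) / (6) = -0.6258

(-0.5714, -0.6258)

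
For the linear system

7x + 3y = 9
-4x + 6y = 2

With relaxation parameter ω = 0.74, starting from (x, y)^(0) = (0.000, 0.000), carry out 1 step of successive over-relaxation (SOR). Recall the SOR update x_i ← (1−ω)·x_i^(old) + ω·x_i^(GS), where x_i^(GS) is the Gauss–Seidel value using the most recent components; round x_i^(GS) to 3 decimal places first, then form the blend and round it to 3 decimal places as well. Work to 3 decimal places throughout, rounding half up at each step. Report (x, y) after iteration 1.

(0.952, 0.716)

Iteration 1:
  x: GS value = (9 - (3)·0.000) / (7) = 1.286;  x ← (1−ω)·0.000 + ω·1.286 = 0.952
  y: GS value = (2 - (-4)·0.952) / (6) = 0.968;  y ← (1−ω)·0.000 + ω·0.968 = 0.716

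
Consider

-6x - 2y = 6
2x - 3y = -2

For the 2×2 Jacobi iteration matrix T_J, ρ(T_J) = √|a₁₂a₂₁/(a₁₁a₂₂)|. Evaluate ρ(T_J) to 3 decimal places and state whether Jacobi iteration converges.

a₁₂a₂₁/(a₁₁a₂₂) = (-2)·(2) / ((-6)·(-3)) = -0.222222
ρ = √|-0.222222| = √0.222222 = 0.471
ρ < 1, so Jacobi converges

0.471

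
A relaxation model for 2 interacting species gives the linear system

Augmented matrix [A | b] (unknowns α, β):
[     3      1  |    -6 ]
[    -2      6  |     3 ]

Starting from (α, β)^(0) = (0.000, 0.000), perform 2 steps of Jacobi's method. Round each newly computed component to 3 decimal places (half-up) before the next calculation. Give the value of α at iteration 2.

-2.167

Iteration 1:
  α = (-6 - (1)·0.000) / (3) = -2.000
  β = (3 - (-2)·0.000) / (6) = 0.500
Iteration 2:
  α = (-6 - (1)·0.500) / (3) = -2.167
  β = (3 - (-2)·-2.000) / (6) = -0.167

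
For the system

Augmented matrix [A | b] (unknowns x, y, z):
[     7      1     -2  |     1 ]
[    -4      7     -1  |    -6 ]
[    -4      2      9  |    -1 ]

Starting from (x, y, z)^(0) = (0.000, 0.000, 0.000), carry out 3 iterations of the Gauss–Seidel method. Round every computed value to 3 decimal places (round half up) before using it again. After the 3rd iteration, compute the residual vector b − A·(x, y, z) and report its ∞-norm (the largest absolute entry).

Iteration 1:
  x = (1 - (1)·0.000 - (-2)·0.000) / (7) = 0.143
  y = (-6 - (-4)·0.143 - (-1)·0.000) / (7) = -0.775
  z = (-1 - (-4)·0.143 - (2)·-0.775) / (9) = 0.125
Iteration 2:
  x = (1 - (1)·-0.775 - (-2)·0.125) / (7) = 0.289
  y = (-6 - (-4)·0.289 - (-1)·0.125) / (7) = -0.674
  z = (-1 - (-4)·0.289 - (2)·-0.674) / (9) = 0.167
Iteration 3:
  x = (1 - (1)·-0.674 - (-2)·0.167) / (7) = 0.287
  y = (-6 - (-4)·0.287 - (-1)·0.167) / (7) = -0.669
  z = (-1 - (-4)·0.287 - (2)·-0.669) / (9) = 0.165
Residual b − A·x = (-0.010, -0.004, 0.001); ∞-norm = 0.010

0.010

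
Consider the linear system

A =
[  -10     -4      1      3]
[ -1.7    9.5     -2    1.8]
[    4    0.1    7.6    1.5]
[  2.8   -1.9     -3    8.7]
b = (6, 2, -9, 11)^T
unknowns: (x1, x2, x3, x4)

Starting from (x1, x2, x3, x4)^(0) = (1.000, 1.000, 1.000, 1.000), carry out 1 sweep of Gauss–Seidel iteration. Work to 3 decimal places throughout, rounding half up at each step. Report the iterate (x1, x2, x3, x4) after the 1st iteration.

Iteration 1:
  x1 = (6 - (-4)·1.000 - (1)·1.000 - (3)·1.000) / (-10) = -0.600
  x2 = (2 - (-1.7)·-0.600 - (-2)·1.000 - (1.8)·1.000) / (9.5) = 0.124
  x3 = (-9 - (4)·-0.600 - (0.1)·0.124 - (1.5)·1.000) / (7.6) = -1.067
  x4 = (11 - (2.8)·-0.600 - (-1.9)·0.124 - (-3)·-1.067) / (8.7) = 1.117

(-0.600, 0.124, -1.067, 1.117)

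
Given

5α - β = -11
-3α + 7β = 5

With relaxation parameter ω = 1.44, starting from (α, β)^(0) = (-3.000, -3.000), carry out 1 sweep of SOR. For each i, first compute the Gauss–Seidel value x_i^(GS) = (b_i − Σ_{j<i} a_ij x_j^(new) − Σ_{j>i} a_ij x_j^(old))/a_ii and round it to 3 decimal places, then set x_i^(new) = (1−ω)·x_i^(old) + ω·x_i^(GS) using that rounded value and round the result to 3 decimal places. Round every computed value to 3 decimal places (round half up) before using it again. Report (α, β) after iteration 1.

(-2.712, 0.675)

Iteration 1:
  α: GS value = (-11 - (-1)·-3.000) / (5) = -2.800;  α ← (1−ω)·-3.000 + ω·-2.800 = -2.712
  β: GS value = (5 - (-3)·-2.712) / (7) = -0.448;  β ← (1−ω)·-3.000 + ω·-0.448 = 0.675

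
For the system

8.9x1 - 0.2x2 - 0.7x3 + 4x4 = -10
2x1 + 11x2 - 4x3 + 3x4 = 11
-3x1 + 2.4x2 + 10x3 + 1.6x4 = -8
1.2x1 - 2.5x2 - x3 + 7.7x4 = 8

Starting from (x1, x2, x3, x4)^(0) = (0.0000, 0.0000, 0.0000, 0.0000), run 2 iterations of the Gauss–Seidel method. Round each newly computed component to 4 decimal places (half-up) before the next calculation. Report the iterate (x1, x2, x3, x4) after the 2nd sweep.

Iteration 1:
  x1 = (-10 - (-0.2)·0.0000 - (-0.7)·0.0000 - (4)·0.0000) / (8.9) = -1.1236
  x2 = (11 - (2)·-1.1236 - (-4)·0.0000 - (3)·0.0000) / (11) = 1.2043
  x3 = (-8 - (-3)·-1.1236 - (2.4)·1.2043 - (1.6)·0.0000) / (10) = -1.4261
  x4 = (8 - (1.2)·-1.1236 - (-2.5)·1.2043 - (-1)·-1.4261) / (7.7) = 1.4199
Iteration 2:
  x1 = (-10 - (-0.2)·1.2043 - (-0.7)·-1.4261 - (4)·1.4199) / (8.9) = -1.8469
  x2 = (11 - (2)·-1.8469 - (-4)·-1.4261 - (3)·1.4199) / (11) = 0.4300
  x3 = (-8 - (-3)·-1.8469 - (2.4)·0.4300 - (1.6)·1.4199) / (10) = -1.6845
  x4 = (8 - (1.2)·-1.8469 - (-2.5)·0.4300 - (-1)·-1.6845) / (7.7) = 1.2476

(-1.8469, 0.4300, -1.6845, 1.2476)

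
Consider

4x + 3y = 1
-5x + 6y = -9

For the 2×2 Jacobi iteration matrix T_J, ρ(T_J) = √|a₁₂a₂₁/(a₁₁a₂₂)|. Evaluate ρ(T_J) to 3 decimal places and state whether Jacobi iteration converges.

0.791

a₁₂a₂₁/(a₁₁a₂₂) = (3)·(-5) / ((4)·(6)) = -0.625000
ρ = √|-0.625000| = √0.625000 = 0.791
ρ < 1, so Jacobi converges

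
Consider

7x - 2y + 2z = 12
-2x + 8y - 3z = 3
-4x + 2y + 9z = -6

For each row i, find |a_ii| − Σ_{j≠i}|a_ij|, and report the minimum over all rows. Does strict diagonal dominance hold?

row 1: |7| − (2+2) = 3
row 2: |8| − (2+3) = 3
row 3: |9| − (4+2) = 3
minimum over rows = 3 → strictly diagonally dominant (convergence guaranteed)

3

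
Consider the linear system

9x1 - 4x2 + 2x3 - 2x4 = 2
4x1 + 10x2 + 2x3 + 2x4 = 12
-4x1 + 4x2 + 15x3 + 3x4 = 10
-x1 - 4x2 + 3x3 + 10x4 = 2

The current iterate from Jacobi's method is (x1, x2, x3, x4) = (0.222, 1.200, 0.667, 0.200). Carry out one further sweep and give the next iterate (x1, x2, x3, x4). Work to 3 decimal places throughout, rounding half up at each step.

(0.652, 0.938, 0.366, 0.502)

One sweep:
  x1 = (2 - (-4)·1.200 - (2)·0.667 - (-2)·0.200) / (9) = 0.652
  x2 = (12 - (4)·0.222 - (2)·0.667 - (2)·0.200) / (10) = 0.938
  x3 = (10 - (-4)·0.222 - (4)·1.200 - (3)·0.200) / (15) = 0.366
  x4 = (2 - (-1)·0.222 - (-4)·1.200 - (3)·0.667) / (10) = 0.502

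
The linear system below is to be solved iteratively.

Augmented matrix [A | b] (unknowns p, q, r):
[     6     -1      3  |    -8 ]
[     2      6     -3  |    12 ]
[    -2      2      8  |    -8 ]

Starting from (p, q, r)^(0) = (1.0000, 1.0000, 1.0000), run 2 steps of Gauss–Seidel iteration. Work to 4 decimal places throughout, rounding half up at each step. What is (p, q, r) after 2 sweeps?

Iteration 1:
  p = (-8 - (-1)·1.0000 - (3)·1.0000) / (6) = -1.6667
  q = (12 - (2)·-1.6667 - (-3)·1.0000) / (6) = 3.0556
  r = (-8 - (-2)·-1.6667 - (2)·3.0556) / (8) = -2.1806
Iteration 2:
  p = (-8 - (-1)·3.0556 - (3)·-2.1806) / (6) = 0.2662
  q = (12 - (2)·0.2662 - (-3)·-2.1806) / (6) = 0.8210
  r = (-8 - (-2)·0.2662 - (2)·0.8210) / (8) = -1.1387

(0.2662, 0.8210, -1.1387)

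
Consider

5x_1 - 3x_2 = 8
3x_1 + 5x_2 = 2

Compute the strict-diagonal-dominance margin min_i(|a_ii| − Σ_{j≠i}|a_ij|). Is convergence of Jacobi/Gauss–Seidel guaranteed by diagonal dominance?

2

row 1: |5| − (3) = 2
row 2: |5| − (3) = 2
minimum over rows = 2 → strictly diagonally dominant (convergence guaranteed)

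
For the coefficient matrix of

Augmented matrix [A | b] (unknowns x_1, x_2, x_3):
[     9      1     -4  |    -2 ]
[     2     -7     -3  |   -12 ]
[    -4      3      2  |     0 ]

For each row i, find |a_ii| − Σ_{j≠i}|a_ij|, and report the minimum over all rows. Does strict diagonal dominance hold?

row 1: |9| − (1+4) = 4
row 2: |-7| − (2+3) = 2
row 3: |2| − (4+3) = -5
minimum over rows = -5 → not strictly diagonally dominant

-5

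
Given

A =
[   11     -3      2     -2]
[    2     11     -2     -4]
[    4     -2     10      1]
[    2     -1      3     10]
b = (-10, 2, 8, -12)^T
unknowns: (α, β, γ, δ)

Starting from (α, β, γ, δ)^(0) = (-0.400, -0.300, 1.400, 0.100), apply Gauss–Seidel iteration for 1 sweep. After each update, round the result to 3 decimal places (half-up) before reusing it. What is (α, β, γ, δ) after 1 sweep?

Iteration 1:
  α = (-10 - (-3)·-0.300 - (2)·1.400 - (-2)·0.100) / (11) = -1.227
  β = (2 - (2)·-1.227 - (-2)·1.400 - (-4)·0.100) / (11) = 0.696
  γ = (8 - (4)·-1.227 - (-2)·0.696 - (1)·0.100) / (10) = 1.420
  δ = (-12 - (2)·-1.227 - (-1)·0.696 - (3)·1.420) / (10) = -1.311

(-1.227, 0.696, 1.420, -1.311)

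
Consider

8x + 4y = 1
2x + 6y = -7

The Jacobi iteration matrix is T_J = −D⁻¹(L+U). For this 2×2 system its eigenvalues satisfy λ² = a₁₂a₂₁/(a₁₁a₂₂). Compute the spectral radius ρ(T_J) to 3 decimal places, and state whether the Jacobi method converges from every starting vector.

0.408

a₁₂a₂₁/(a₁₁a₂₂) = (4)·(2) / ((8)·(6)) = 0.166667
ρ = √|0.166667| = √0.166667 = 0.408
ρ < 1, so Jacobi converges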